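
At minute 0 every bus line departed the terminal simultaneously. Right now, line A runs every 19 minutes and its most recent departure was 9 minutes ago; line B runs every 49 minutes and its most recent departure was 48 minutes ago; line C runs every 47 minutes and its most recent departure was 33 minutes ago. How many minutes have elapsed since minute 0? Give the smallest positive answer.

The moduli are pairwise coprime; N = 19·49·47 = 43757.
N/19 = 2303; 2303 ≡ 4 (mod 19); 4·5 ≡ 1, so inverse 5.
N/49 = 893; 893 ≡ 11 (mod 49); 11·9 ≡ 1, so inverse 9.
N/47 = 931; 931 ≡ 38 (mod 47); 38·26 ≡ 1, so inverse 26.
t ≡ 9·2303·5 + 48·893·9 + 33·931·26 = 1288209.
1288209 mod 43757 = 19256.

19256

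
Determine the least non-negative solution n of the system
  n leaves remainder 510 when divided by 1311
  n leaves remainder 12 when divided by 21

gcd(1311, 21) = 3 and 3 | (12 − 510), so the pair is consistent; merging gives n ≡ 4443 (mod 9177), where 9177 = lcm(1311, 21).
The solution is unique modulo lcm(1311, 21) = 9177.

4443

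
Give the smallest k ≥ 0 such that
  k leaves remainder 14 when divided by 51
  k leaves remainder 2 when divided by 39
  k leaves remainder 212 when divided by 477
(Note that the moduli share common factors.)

gcd(51, 39) = 3 and 3 | (2 − 14), so the pair is consistent; merging gives k ≡ 626 (mod 663), where 663 = lcm(51, 39).
gcd(663, 477) = 3 and 3 | (212 − 626), so the pair is consistent; merging gives k ≡ 84164 (mod 105417), where 105417 = lcm(663, 477).
The solution is unique modulo lcm(51, 39, 477) = 105417.

84164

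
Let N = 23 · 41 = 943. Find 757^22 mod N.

254

Mod 23: 757 ≡ 21; since 22 | 22, by Fermat 21^22 ≡ 1 (mod 23).
Mod 41: 757 ≡ 19; 19^22 ≡ 8 (mod 41).
Combine by CRT: x ≡ 1 (mod 23), x ≡ 8 (mod 41) ⇒ x ≡ 254 (mod 943).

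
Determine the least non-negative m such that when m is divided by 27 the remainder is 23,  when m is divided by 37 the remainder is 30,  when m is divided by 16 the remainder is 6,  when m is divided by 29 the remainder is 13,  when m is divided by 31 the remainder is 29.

10567526

The moduli are pairwise coprime; N = 27·37·16·29·31 = 14369616.
N/27 = 532208; 532208 ≡ 11 (mod 27); 11·5 ≡ 1, so inverse 5.
N/37 = 388368; 388368 ≡ 16 (mod 37); 16·7 ≡ 1, so inverse 7.
N/16 = 898101; 898101 ≡ 5 (mod 16); 5·13 ≡ 1, so inverse 13.
N/29 = 495504; 495504 ≡ 10 (mod 29); 10·3 ≡ 1, so inverse 3.
N/31 = 463536; 463536 ≡ 24 (mod 31); 24·22 ≡ 1, so inverse 22.
m ≡ 23·532208·5 + 30·388368·7 + 6·898101·13 + 13·495504·3 + 29·463536·22 = 527873702.
527873702 mod 14369616 = 10567526.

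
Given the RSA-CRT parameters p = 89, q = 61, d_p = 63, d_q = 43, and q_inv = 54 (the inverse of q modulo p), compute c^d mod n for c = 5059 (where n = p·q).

m₁ = c^(d_p) mod p: c ≡ 75 (mod 89), and 75^63 mod 89 = 63.
m₂ = c^(d_q) mod q: c ≡ 57 (mod 61), and 57^43 mod 61 = 42.
h = q_inv·(m₁ − m₂) mod p = 54·(63 − 42) mod 89 = 66.
m = m₂ + h·q = 42 + 66·61 = 4068.

4068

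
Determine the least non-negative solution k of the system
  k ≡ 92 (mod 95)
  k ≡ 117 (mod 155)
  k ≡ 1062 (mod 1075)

585862

gcd(95, 155) = 5 and 5 | (117 − 92), so the pair is consistent; merging gives k ≡ 2752 (mod 2945), where 2945 = lcm(95, 155).
gcd(2945, 1075) = 5 and 5 | (1062 − 2752), so the pair is consistent; merging gives k ≡ 585862 (mod 633175), where 633175 = lcm(2945, 1075).
The solution is unique modulo lcm(95, 155, 1075) = 633175.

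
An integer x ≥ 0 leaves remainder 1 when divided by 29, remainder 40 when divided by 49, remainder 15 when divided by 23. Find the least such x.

26304

Combine the congruences pairwise.
From x ≡ 1 (mod 29) write x = 1 + 29t. Substituting into x ≡ 40 (mod 49) gives 29t ≡ 39 (mod 49), and since 29⁻¹ ≡ 22 (mod 49), t ≡ 25. Hence x ≡ 1 + 29·25 = 726 (mod 1421).
From x ≡ 726 (mod 1421) write x = 726 + 1421t. Substituting into x ≡ 15 (mod 23) gives 1421t ≡ 2 (mod 23), and since 18⁻¹ ≡ 9 (mod 23), t ≡ 18. Hence x ≡ 726 + 1421·18 = 26304 (mod 32683).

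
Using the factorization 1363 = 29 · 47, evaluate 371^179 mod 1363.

Mod 29: 371 ≡ 23; by Fermat, exponent reduces to 179 mod 28 = 11; 23^11 ≡ 20 (mod 29).
Mod 47: 371 ≡ 42; by Fermat, exponent reduces to 179 mod 46 = 41; 42^41 ≡ 2 (mod 47).
Combine by CRT: x ≡ 20 (mod 29), x ≡ 2 (mod 47) ⇒ x ≡ 49 (mod 1363).

49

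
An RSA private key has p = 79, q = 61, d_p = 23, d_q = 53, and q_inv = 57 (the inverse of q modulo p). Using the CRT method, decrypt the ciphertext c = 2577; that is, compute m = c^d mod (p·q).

m₁ = c^(d_p) mod p: c ≡ 49 (mod 79), and 49^23 mod 79 = 32.
m₂ = c^(d_q) mod q: c ≡ 15 (mod 61), and 15^53 mod 61 = 25.
h = q_inv·(m₁ − m₂) mod p = 57·(32 − 25) mod 79 = 4.
m = m₂ + h·q = 25 + 4·61 = 269.

269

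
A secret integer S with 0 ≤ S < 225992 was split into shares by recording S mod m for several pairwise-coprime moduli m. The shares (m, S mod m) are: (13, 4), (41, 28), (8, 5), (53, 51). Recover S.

166365

From S ≡ 4 (mod 13) write S = 4 + 13t. Substituting into S ≡ 28 (mod 41) gives 13t ≡ 24 (mod 41), and since 13⁻¹ ≡ 19 (mod 41), t ≡ 5. Hence S ≡ 4 + 13·5 = 69 (mod 533).
From S ≡ 69 (mod 533) write S = 69 + 533t. Substituting into S ≡ 5 (mod 8) gives 533t ≡ 0 (mod 8), and since 5⁻¹ ≡ 5 (mod 8), t ≡ 0. Hence S ≡ 69 + 533·0 = 69 (mod 4264).
From S ≡ 69 (mod 4264) write S = 69 + 4264t. Substituting into S ≡ 51 (mod 53) gives 4264t ≡ 35 (mod 53), and since 24⁻¹ ≡ 42 (mod 53), t ≡ 39. Hence S ≡ 69 + 4264·39 = 166365 (mod 225992).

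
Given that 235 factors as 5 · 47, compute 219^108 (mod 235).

Mod 5: 219 ≡ 4; since 4 | 108, by Fermat 4^108 ≡ 1 (mod 5).
Mod 47: 219 ≡ 31; by Fermat, exponent reduces to 108 mod 46 = 16; 31^16 ≡ 25 (mod 47).
Combine by CRT: x ≡ 1 (mod 5), x ≡ 25 (mod 47) ⇒ x ≡ 166 (mod 235).

166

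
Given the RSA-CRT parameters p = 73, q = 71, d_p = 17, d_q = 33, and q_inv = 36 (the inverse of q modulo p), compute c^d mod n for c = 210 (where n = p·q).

4607

m₁ = c^(d_p) mod p: c ≡ 64 (mod 73), and 64^17 mod 73 = 8.
m₂ = c^(d_q) mod q: c ≡ 68 (mod 71), and 68^33 mod 71 = 63.
h = q_inv·(m₁ − m₂) mod p = 36·(8 − 63) mod 73 = 64.
m = m₂ + h·q = 63 + 64·71 = 4607.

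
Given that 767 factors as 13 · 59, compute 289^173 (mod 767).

Mod 13: 289 ≡ 3; by Fermat, exponent reduces to 173 mod 12 = 5; 3^5 ≡ 9 (mod 13).
Mod 59: 289 ≡ 53; by Fermat, exponent reduces to 173 mod 58 = 57; 53^57 ≡ 49 (mod 59).
Combine by CRT: x ≡ 9 (mod 13), x ≡ 49 (mod 59) ⇒ x ≡ 698 (mod 767).

698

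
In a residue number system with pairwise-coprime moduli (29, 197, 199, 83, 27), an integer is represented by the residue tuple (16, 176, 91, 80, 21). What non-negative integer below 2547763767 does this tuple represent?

1227670095

The moduli are pairwise coprime; N = 29·197·199·83·27 = 2547763767.
N/29 = 87853923; 87853923 ≡ 18 (mod 29); 18·21 ≡ 1, so inverse 21.
N/197 = 12932811; 12932811 ≡ 155 (mod 197); 155·136 ≡ 1, so inverse 136.
N/199 = 12802833; 12802833 ≡ 168 (mod 199); 168·77 ≡ 1, so inverse 77.
N/83 = 30695949; 30695949 ≡ 59 (mod 83); 59·38 ≡ 1, so inverse 38.
N/27 = 94361621; 94361621 ≡ 23 (mod 27); 23·20 ≡ 1, so inverse 20.
x ≡ 16·87853923·21 + 176·12932811·136 + 91·12802833·77 + 80·30695949·38 + 21·94361621·20 = 561735698835.
561735698835 mod 2547763767 = 1227670095.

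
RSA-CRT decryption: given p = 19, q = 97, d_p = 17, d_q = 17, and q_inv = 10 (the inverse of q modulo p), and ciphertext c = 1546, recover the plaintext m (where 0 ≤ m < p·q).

372

m₁ = c^(d_p) mod p: c ≡ 7 (mod 19), and 7^17 mod 19 = 11.
m₂ = c^(d_q) mod q: c ≡ 91 (mod 97), and 91^17 mod 97 = 81.
h = q_inv·(m₁ − m₂) mod p = 10·(11 − 81) mod 19 = 3.
m = m₂ + h·q = 81 + 3·97 = 372.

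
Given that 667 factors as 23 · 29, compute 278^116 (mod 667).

639

Mod 23: 278 ≡ 2; by Fermat, exponent reduces to 116 mod 22 = 6; 2^6 ≡ 18 (mod 23).
Mod 29: 278 ≡ 17; by Fermat, exponent reduces to 116 mod 28 = 4; 17^4 ≡ 1 (mod 29).
Combine by CRT: x ≡ 18 (mod 23), x ≡ 1 (mod 29) ⇒ x ≡ 639 (mod 667).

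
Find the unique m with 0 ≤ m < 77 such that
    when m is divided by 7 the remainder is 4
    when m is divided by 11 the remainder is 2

46

From m ≡ 4 (mod 7) write m = 4 + 7t. Substituting into m ≡ 2 (mod 11) gives 7t ≡ 9 (mod 11), and since 7⁻¹ ≡ 8 (mod 11), t ≡ 6. Hence m ≡ 4 + 7·6 = 46 (mod 77).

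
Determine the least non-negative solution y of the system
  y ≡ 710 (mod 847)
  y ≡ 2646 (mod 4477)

gcd(847, 4477) = 121 and 121 | (2646 − 710), so the pair is consistent; merging gives y ≡ 29508 (mod 31339), where 31339 = lcm(847, 4477).
The solution is unique modulo lcm(847, 4477) = 31339.

29508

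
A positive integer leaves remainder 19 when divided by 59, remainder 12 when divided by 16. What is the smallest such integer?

Combine the congruences pairwise.
From n ≡ 19 (mod 59) write n = 19 + 59t. Substituting into n ≡ 12 (mod 16) gives 59t ≡ 9 (mod 16), and since 11⁻¹ ≡ 3 (mod 16), t ≡ 11. Hence n ≡ 19 + 59·11 = 668 (mod 944).

668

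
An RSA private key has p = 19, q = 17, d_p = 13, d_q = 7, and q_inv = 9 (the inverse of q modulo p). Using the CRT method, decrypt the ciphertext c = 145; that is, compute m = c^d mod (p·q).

240

m₁ = c^(d_p) mod p: c ≡ 12 (mod 19), and 12^13 mod 19 = 12.
m₂ = c^(d_q) mod q: c ≡ 9 (mod 17), and 9^7 mod 17 = 2.
h = q_inv·(m₁ − m₂) mod p = 9·(12 − 2) mod 19 = 14.
m = m₂ + h·q = 2 + 14·17 = 240.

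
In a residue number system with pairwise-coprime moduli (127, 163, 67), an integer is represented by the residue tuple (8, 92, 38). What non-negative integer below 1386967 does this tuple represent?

89416

The moduli are pairwise coprime; N = 127·163·67 = 1386967.
N/127 = 10921; 10921 ≡ 126 (mod 127); 126·126 ≡ 1, so inverse 126.
N/163 = 8509; 8509 ≡ 33 (mod 163); 33·84 ≡ 1, so inverse 84.
N/67 = 20701; 20701 ≡ 65 (mod 67); 65·33 ≡ 1, so inverse 33.
x ≡ 8·10921·126 + 92·8509·84 + 38·20701·33 = 102724974.
102724974 mod 1386967 = 89416.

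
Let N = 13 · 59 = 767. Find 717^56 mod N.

Mod 13: 717 ≡ 2; by Fermat, exponent reduces to 56 mod 12 = 8; 2^8 ≡ 9 (mod 13).
Mod 59: 717 ≡ 9; 9^56 ≡ 51 (mod 59).
Combine by CRT: x ≡ 9 (mod 13), x ≡ 51 (mod 59) ⇒ x ≡ 464 (mod 767).

464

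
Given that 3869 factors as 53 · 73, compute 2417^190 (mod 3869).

3293

Mod 53: 2417 ≡ 32; by Fermat, exponent reduces to 190 mod 52 = 34; 32^34 ≡ 7 (mod 53).
Mod 73: 2417 ≡ 8; by Fermat, exponent reduces to 190 mod 72 = 46; 8^46 ≡ 8 (mod 73).
Combine by CRT: x ≡ 7 (mod 53), x ≡ 8 (mod 73) ⇒ x ≡ 3293 (mod 3869).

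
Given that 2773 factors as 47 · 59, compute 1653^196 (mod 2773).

296

Mod 47: 1653 ≡ 8; by Fermat, exponent reduces to 196 mod 46 = 12; 8^12 ≡ 14 (mod 47).
Mod 59: 1653 ≡ 1; by Fermat, exponent reduces to 196 mod 58 = 22; 1^22 ≡ 1 (mod 59).
Combine by CRT: x ≡ 14 (mod 47), x ≡ 1 (mod 59) ⇒ x ≡ 296 (mod 2773).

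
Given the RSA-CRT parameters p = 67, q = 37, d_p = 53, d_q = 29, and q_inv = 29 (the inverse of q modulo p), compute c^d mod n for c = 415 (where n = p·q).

m₁ = c^(d_p) mod p: c ≡ 13 (mod 67), and 13^53 mod 67 = 20.
m₂ = c^(d_q) mod q: c ≡ 8 (mod 37), and 8^29 mod 37 = 23.
h = q_inv·(m₁ − m₂) mod p = 29·(20 − 23) mod 67 = 47.
m = m₂ + h·q = 23 + 47·37 = 1762.

1762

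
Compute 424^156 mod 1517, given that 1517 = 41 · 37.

655

Mod 41: 424 ≡ 14; by Fermat, exponent reduces to 156 mod 40 = 36; 14^36 ≡ 40 (mod 41).
Mod 37: 424 ≡ 17; by Fermat, exponent reduces to 156 mod 36 = 12; 17^12 ≡ 26 (mod 37).
Combine by CRT: x ≡ 40 (mod 41), x ≡ 26 (mod 37) ⇒ x ≡ 655 (mod 1517).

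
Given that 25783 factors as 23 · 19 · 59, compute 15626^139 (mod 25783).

1338

Mod 23: 15626 ≡ 9; by Fermat, exponent reduces to 139 mod 22 = 7; 9^7 ≡ 4 (mod 23).
Mod 19: 15626 ≡ 8; by Fermat, exponent reduces to 139 mod 18 = 13; 8^13 ≡ 8 (mod 19).
Mod 59: 15626 ≡ 50; by Fermat, exponent reduces to 139 mod 58 = 23; 50^23 ≡ 40 (mod 59).
Combine by CRT: x ≡ 4 (mod 23), x ≡ 8 (mod 19), x ≡ 40 (mod 59) ⇒ x ≡ 1338 (mod 25783).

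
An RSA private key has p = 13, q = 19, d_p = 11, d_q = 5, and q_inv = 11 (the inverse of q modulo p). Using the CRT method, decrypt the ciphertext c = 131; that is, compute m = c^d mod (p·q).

m₁ = c^(d_p) mod p: c ≡ 1 (mod 13), and 1^11 mod 13 = 1.
m₂ = c^(d_q) mod q: c ≡ 17 (mod 19), and 17^5 mod 19 = 6.
h = q_inv·(m₁ − m₂) mod p = 11·(1 − 6) mod 13 = 10.
m = m₂ + h·q = 6 + 10·19 = 196.

196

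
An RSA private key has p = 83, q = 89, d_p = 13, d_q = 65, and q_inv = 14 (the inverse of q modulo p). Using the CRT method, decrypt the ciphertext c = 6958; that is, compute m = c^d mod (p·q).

3866

m₁ = c^(d_p) mod p: c ≡ 69 (mod 83), and 69^13 mod 83 = 48.
m₂ = c^(d_q) mod q: c ≡ 16 (mod 89), and 16^65 mod 89 = 39.
h = q_inv·(m₁ − m₂) mod p = 14·(48 − 39) mod 83 = 43.
m = m₂ + h·q = 39 + 43·89 = 3866.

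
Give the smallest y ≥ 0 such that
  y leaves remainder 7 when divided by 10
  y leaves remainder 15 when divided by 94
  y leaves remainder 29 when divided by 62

gcd(10, 94) = 2 and 2 | (15 − 7), so the pair is consistent; merging gives y ≡ 297 (mod 470), where 470 = lcm(10, 94).
gcd(470, 62) = 2 and 2 | (29 − 297), so the pair is consistent; merging gives y ≡ 12987 (mod 14570), where 14570 = lcm(470, 62).
The solution is unique modulo lcm(10, 94, 62) = 14570.

12987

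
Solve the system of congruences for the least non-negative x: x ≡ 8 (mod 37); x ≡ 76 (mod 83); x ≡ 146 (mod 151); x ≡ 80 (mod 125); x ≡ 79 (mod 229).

11316405830

Combine the congruences pairwise.
From x ≡ 8 (mod 37) write x = 8 + 37t. Substituting into x ≡ 76 (mod 83) gives 37t ≡ 68 (mod 83), and since 37⁻¹ ≡ 9 (mod 83), t ≡ 31. Hence x ≡ 8 + 37·31 = 1155 (mod 3071).
From x ≡ 1155 (mod 3071) write x = 1155 + 3071t. Substituting into x ≡ 146 (mod 151) gives 3071t ≡ 48 (mod 151), and since 51⁻¹ ≡ 77 (mod 151), t ≡ 72. Hence x ≡ 1155 + 3071·72 = 222267 (mod 463721).
From x ≡ 222267 (mod 463721) write x = 222267 + 463721t. Substituting into x ≡ 80 (mod 125) gives 463721t ≡ 63 (mod 125), and since 96⁻¹ ≡ 56 (mod 125), t ≡ 28. Hence x ≡ 222267 + 463721·28 = 13206455 (mod 57965125).
From x ≡ 13206455 (mod 57965125) write x = 13206455 + 57965125t. Substituting into x ≡ 79 (mod 229) gives 57965125t ≡ 54 (mod 229), and since 187⁻¹ ≡ 169 (mod 229), t ≡ 195. Hence x ≡ 13206455 + 57965125·195 = 11316405830 (mod 13274013625).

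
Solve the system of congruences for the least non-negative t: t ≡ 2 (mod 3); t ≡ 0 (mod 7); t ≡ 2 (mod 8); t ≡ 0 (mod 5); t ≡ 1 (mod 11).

3290

The moduli are pairwise coprime; N = 3·7·8·5·11 = 9240.
N/3 = 3080; 3080 ≡ 2 (mod 3); 2·2 ≡ 1, so inverse 2.
N/7 = 1320; 1320 ≡ 4 (mod 7); 4·2 ≡ 1, so inverse 2.
N/8 = 1155; 1155 ≡ 3 (mod 8); 3·3 ≡ 1, so inverse 3.
N/5 = 1848; 1848 ≡ 3 (mod 5); 3·2 ≡ 1, so inverse 2.
N/11 = 840; 840 ≡ 4 (mod 11); 4·3 ≡ 1, so inverse 3.
t ≡ 2·3080·2 + 0·1320·2 + 2·1155·3 + 0·1848·2 + 1·840·3 = 21770.
21770 mod 9240 = 3290.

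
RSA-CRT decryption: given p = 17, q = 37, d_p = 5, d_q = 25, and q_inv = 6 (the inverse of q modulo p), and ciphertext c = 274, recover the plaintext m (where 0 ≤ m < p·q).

372

m₁ = c^(d_p) mod p: c ≡ 2 (mod 17), and 2^5 mod 17 = 15.
m₂ = c^(d_q) mod q: c ≡ 15 (mod 37), and 15^25 mod 37 = 2.
h = q_inv·(m₁ − m₂) mod p = 6·(15 − 2) mod 17 = 10.
m = m₂ + h·q = 2 + 10·37 = 372.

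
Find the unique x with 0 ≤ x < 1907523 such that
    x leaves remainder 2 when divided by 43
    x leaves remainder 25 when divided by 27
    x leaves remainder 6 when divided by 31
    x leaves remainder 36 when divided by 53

Combine the congruences pairwise.
From x ≡ 2 (mod 43) write x = 2 + 43t. Substituting into x ≡ 25 (mod 27) gives 43t ≡ 23 (mod 27), and since 16⁻¹ ≡ 22 (mod 27), t ≡ 20. Hence x ≡ 2 + 43·20 = 862 (mod 1161).
From x ≡ 862 (mod 1161) write x = 862 + 1161t. Substituting into x ≡ 6 (mod 31) gives 1161t ≡ 12 (mod 31), and since 14⁻¹ ≡ 20 (mod 31), t ≡ 23. Hence x ≡ 862 + 1161·23 = 27565 (mod 35991).
From x ≡ 27565 (mod 35991) write x = 27565 + 35991t. Substituting into x ≡ 36 (mod 53) gives 35991t ≡ 31 (mod 53), and since 4⁻¹ ≡ 40 (mod 53), t ≡ 21. Hence x ≡ 27565 + 35991·21 = 783376 (mod 1907523).

783376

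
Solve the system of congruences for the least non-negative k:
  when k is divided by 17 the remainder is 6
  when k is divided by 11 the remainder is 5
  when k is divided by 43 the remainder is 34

The moduli are pairwise coprime; N = 17·11·43 = 8041.
N/17 = 473; 473 ≡ 14 (mod 17); 14·11 ≡ 1, so inverse 11.
N/11 = 731; 731 ≡ 5 (mod 11); 5·9 ≡ 1, so inverse 9.
N/43 = 187; 187 ≡ 15 (mod 43); 15·23 ≡ 1, so inverse 23.
k ≡ 6·473·11 + 5·731·9 + 34·187·23 = 210347.
210347 mod 8041 = 1281.

1281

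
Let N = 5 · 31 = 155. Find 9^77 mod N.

Mod 5: 9 ≡ 4; by Fermat, exponent reduces to 77 mod 4 = 1; 4^1 ≡ 4 (mod 5).
Mod 31: 9 ≡ 9; by Fermat, exponent reduces to 77 mod 30 = 17; 9^17 ≡ 19 (mod 31).
Combine by CRT: x ≡ 4 (mod 5), x ≡ 19 (mod 31) ⇒ x ≡ 19 (mod 155).

19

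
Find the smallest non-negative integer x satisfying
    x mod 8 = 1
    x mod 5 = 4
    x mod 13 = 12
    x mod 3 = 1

649

Combine the congruences pairwise.
From x ≡ 1 (mod 8) write x = 1 + 8t. Substituting into x ≡ 4 (mod 5) gives 8t ≡ 3 (mod 5), and since 3⁻¹ ≡ 2 (mod 5), t ≡ 1. Hence x ≡ 1 + 8·1 = 9 (mod 40).
From x ≡ 9 (mod 40) write x = 9 + 40t. Substituting into x ≡ 12 (mod 13) gives 40t ≡ 3 (mod 13), and since 1⁻¹ ≡ 1 (mod 13), t ≡ 3. Hence x ≡ 9 + 40·3 = 129 (mod 520).
From x ≡ 129 (mod 520) write x = 129 + 520t. Substituting into x ≡ 1 (mod 3) gives 520t ≡ 1 (mod 3), and since 1⁻¹ ≡ 1 (mod 3), t ≡ 1. Hence x ≡ 129 + 520·1 = 649 (mod 1560).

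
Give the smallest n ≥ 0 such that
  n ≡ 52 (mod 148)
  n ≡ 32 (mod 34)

gcd(148, 34) = 2 and 2 | (32 − 52), so the pair is consistent; merging gives n ≡ 644 (mod 2516), where 2516 = lcm(148, 34).
The solution is unique modulo lcm(148, 34) = 2516.

644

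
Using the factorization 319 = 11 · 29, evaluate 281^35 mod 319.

175

Mod 11: 281 ≡ 6; by Fermat, exponent reduces to 35 mod 10 = 5; 6^5 ≡ 10 (mod 11).
Mod 29: 281 ≡ 20; by Fermat, exponent reduces to 35 mod 28 = 7; 20^7 ≡ 1 (mod 29).
Combine by CRT: x ≡ 10 (mod 11), x ≡ 1 (mod 29) ⇒ x ≡ 175 (mod 319).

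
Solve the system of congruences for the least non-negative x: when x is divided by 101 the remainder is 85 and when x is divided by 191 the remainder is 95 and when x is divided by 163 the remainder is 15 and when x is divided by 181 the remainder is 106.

311965552

The moduli are pairwise coprime; N = 101·191·163·181 = 569142373.
N/101 = 5635073; 5635073 ≡ 81 (mod 101); 81·5 ≡ 1, so inverse 5.
N/191 = 2979803; 2979803 ≡ 12 (mod 191); 12·16 ≡ 1, so inverse 16.
N/163 = 3491671; 3491671 ≡ 48 (mod 163); 48·17 ≡ 1, so inverse 17.
N/181 = 3144433; 3144433 ≡ 101 (mod 181); 101·138 ≡ 1, so inverse 138.
x ≡ 85·5635073·5 + 95·2979803·16 + 15·3491671·17 + 106·3144433·138 = 53811348614.
53811348614 mod 569142373 = 311965552.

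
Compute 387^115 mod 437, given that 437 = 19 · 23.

425

Mod 19: 387 ≡ 7; by Fermat, exponent reduces to 115 mod 18 = 7; 7^7 ≡ 7 (mod 19).
Mod 23: 387 ≡ 19; by Fermat, exponent reduces to 115 mod 22 = 5; 19^5 ≡ 11 (mod 23).
Combine by CRT: x ≡ 7 (mod 19), x ≡ 11 (mod 23) ⇒ x ≡ 425 (mod 437).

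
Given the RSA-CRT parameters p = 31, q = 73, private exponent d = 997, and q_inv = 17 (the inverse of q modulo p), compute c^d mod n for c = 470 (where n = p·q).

1059

d_p = d mod (p−1) = 997 mod 30 = 7; d_q = d mod (q−1) = 61.
m₁ = c^(d_p) mod p: c ≡ 5 (mod 31), and 5^7 mod 31 = 5.
m₂ = c^(d_q) mod q: c ≡ 32 (mod 73), and 32^61 mod 73 = 37.
h = q_inv·(m₁ − m₂) mod p = 17·(5 − 37) mod 31 = 14.
m = m₂ + h·q = 37 + 14·73 = 1059.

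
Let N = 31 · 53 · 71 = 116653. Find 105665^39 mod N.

54432

Mod 31: 105665 ≡ 17; by Fermat, exponent reduces to 39 mod 30 = 9; 17^9 ≡ 27 (mod 31).
Mod 53: 105665 ≡ 36; 36^39 ≡ 1 (mod 53).
Mod 71: 105665 ≡ 17; 17^39 ≡ 46 (mod 71).
Combine by CRT: x ≡ 27 (mod 31), x ≡ 1 (mod 53), x ≡ 46 (mod 71) ⇒ x ≡ 54432 (mod 116653).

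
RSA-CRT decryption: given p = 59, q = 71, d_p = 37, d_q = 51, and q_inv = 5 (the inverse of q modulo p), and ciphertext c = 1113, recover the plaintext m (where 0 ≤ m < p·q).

1097

m₁ = c^(d_p) mod p: c ≡ 51 (mod 59), and 51^37 mod 59 = 35.
m₂ = c^(d_q) mod q: c ≡ 48 (mod 71), and 48^51 mod 71 = 32.
h = q_inv·(m₁ − m₂) mod p = 5·(35 − 32) mod 59 = 15.
m = m₂ + h·q = 32 + 15·71 = 1097.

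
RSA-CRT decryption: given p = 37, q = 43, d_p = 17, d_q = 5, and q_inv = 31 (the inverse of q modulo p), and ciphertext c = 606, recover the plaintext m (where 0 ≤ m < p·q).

1583

m₁ = c^(d_p) mod p: c ≡ 14 (mod 37), and 14^17 mod 37 = 29.
m₂ = c^(d_q) mod q: c ≡ 4 (mod 43), and 4^5 mod 43 = 35.
h = q_inv·(m₁ − m₂) mod p = 31·(29 − 35) mod 37 = 36.
m = m₂ + h·q = 35 + 36·43 = 1583.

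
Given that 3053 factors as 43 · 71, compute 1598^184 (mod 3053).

2788

Mod 43: 1598 ≡ 7; by Fermat, exponent reduces to 184 mod 42 = 16; 7^16 ≡ 36 (mod 43).
Mod 71: 1598 ≡ 36; by Fermat, exponent reduces to 184 mod 70 = 44; 36^44 ≡ 19 (mod 71).
Combine by CRT: x ≡ 36 (mod 43), x ≡ 19 (mod 71) ⇒ x ≡ 2788 (mod 3053).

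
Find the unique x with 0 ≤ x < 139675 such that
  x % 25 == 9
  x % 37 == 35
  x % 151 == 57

From x ≡ 9 (mod 25) write x = 9 + 25t. Substituting into x ≡ 35 (mod 37) gives 25t ≡ 26 (mod 37), and since 25⁻¹ ≡ 3 (mod 37), t ≡ 4. Hence x ≡ 9 + 25·4 = 109 (mod 925).
From x ≡ 109 (mod 925) write x = 109 + 925t. Substituting into x ≡ 57 (mod 151) gives 925t ≡ 99 (mod 151), and since 19⁻¹ ≡ 8 (mod 151), t ≡ 37. Hence x ≡ 109 + 925·37 = 34334 (mod 139675).

34334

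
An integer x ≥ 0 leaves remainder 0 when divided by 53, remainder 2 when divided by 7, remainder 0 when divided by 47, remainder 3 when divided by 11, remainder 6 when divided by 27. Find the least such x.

Combine the congruences pairwise.
From x ≡ 0 (mod 53) write x = 0 + 53t. Substituting into x ≡ 2 (mod 7) gives 53t ≡ 2 (mod 7), and since 4⁻¹ ≡ 2 (mod 7), t ≡ 4. Hence x ≡ 0 + 53·4 = 212 (mod 371).
From x ≡ 212 (mod 371) write x = 212 + 371t. Substituting into x ≡ 0 (mod 47) gives 371t ≡ 23 (mod 47), and since 42⁻¹ ≡ 28 (mod 47), t ≡ 33. Hence x ≡ 212 + 371·33 = 12455 (mod 17437).
From x ≡ 12455 (mod 17437) write x = 12455 + 17437t. Substituting into x ≡ 3 (mod 11) gives 17437t ≡ 0 (mod 11), and since 2⁻¹ ≡ 6 (mod 11), t ≡ 0. Hence x ≡ 12455 + 17437·0 = 12455 (mod 191807).
From x ≡ 12455 (mod 191807) write x = 12455 + 191807t. Substituting into x ≡ 6 (mod 27) gives 191807t ≡ 25 (mod 27), and since 26⁻¹ ≡ 26 (mod 27), t ≡ 2. Hence x ≡ 12455 + 191807·2 = 396069 (mod 5178789).

396069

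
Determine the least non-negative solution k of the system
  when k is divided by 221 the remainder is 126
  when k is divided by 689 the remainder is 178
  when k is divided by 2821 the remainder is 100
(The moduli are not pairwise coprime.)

2036862

Combine the congruences pairwise.
gcd(221, 689) = 13 and 13 | (178 − 126), so the pair is consistent; merging gives k ≡ 10513 (mod 11713), where 11713 = lcm(221, 689).
gcd(11713, 2821) = 13 and 13 | (100 − 10513), so the pair is consistent; merging gives k ≡ 2036862 (mod 2541721), where 2541721 = lcm(11713, 2821).
The solution is unique modulo lcm(221, 689, 2821) = 2541721.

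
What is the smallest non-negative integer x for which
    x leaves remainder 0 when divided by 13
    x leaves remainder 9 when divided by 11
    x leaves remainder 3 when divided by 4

559

The moduli are pairwise coprime; N = 13·11·4 = 572.
N/13 = 44; 44 ≡ 5 (mod 13); 5·8 ≡ 1, so inverse 8.
N/11 = 52; 52 ≡ 8 (mod 11); 8·7 ≡ 1, so inverse 7.
N/4 = 143; 143 ≡ 3 (mod 4); 3·3 ≡ 1, so inverse 3.
x ≡ 0·44·8 + 9·52·7 + 3·143·3 = 4563.
4563 mod 572 = 559.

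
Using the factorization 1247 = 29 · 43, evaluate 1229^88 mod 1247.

228

Mod 29: 1229 ≡ 11; by Fermat, exponent reduces to 88 mod 28 = 4; 11^4 ≡ 25 (mod 29).
Mod 43: 1229 ≡ 25; by Fermat, exponent reduces to 88 mod 42 = 4; 25^4 ≡ 13 (mod 43).
Combine by CRT: x ≡ 25 (mod 29), x ≡ 13 (mod 43) ⇒ x ≡ 228 (mod 1247).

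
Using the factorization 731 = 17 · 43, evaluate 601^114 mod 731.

87

Mod 17: 601 ≡ 6; by Fermat, exponent reduces to 114 mod 16 = 2; 6^2 ≡ 2 (mod 17).
Mod 43: 601 ≡ 42; by Fermat, exponent reduces to 114 mod 42 = 30; 42^30 ≡ 1 (mod 43).
Combine by CRT: x ≡ 2 (mod 17), x ≡ 1 (mod 43) ⇒ x ≡ 87 (mod 731).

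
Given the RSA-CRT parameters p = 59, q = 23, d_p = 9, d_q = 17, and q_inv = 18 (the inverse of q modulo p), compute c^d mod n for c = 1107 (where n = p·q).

1143

m₁ = c^(d_p) mod p: c ≡ 45 (mod 59), and 45^9 mod 59 = 22.
m₂ = c^(d_q) mod q: c ≡ 3 (mod 23), and 3^17 mod 23 = 16.
h = q_inv·(m₁ − m₂) mod p = 18·(22 − 16) mod 59 = 49.
m = m₂ + h·q = 16 + 49·23 = 1143.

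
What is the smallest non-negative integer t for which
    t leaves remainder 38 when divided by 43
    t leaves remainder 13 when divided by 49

From t ≡ 38 (mod 43) write t = 38 + 43s. Substituting into t ≡ 13 (mod 49) gives 43s ≡ 24 (mod 49), and since 43⁻¹ ≡ 8 (mod 49), s ≡ 45. Hence t ≡ 38 + 43·45 = 1973 (mod 2107).

1973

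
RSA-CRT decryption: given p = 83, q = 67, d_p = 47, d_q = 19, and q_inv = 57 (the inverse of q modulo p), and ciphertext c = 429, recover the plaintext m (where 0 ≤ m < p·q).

58

m₁ = c^(d_p) mod p: c ≡ 14 (mod 83), and 14^47 mod 83 = 58.
m₂ = c^(d_q) mod q: c ≡ 27 (mod 67), and 27^19 mod 67 = 58.
h = q_inv·(m₁ − m₂) mod p = 57·(58 − 58) mod 83 = 0.
m = m₂ + h·q = 58 + 0·67 = 58.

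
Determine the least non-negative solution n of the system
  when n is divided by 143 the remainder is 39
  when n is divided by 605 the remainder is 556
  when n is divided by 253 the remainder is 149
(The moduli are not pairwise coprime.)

98566

gcd(143, 605) = 11 and 11 | (556 − 39), so the pair is consistent; merging gives n ≡ 4186 (mod 7865), where 7865 = lcm(143, 605).
gcd(7865, 253) = 11 and 11 | (149 − 4186), so the pair is consistent; merging gives n ≡ 98566 (mod 180895), where 180895 = lcm(7865, 253).
The solution is unique modulo lcm(143, 605, 253) = 180895.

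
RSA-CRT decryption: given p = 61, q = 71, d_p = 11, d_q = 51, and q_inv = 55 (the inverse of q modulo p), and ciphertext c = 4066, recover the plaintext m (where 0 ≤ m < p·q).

m₁ = c^(d_p) mod p: c ≡ 40 (mod 61), and 40^11 mod 61 = 29.
m₂ = c^(d_q) mod q: c ≡ 19 (mod 71), and 19^51 mod 71 = 40.
h = q_inv·(m₁ − m₂) mod p = 55·(29 − 40) mod 61 = 5.
m = m₂ + h·q = 40 + 5·71 = 395.

395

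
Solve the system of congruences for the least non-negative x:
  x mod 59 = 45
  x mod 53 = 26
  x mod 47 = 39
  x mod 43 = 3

From x ≡ 45 (mod 59) write x = 45 + 59t. Substituting into x ≡ 26 (mod 53) gives 59t ≡ 34 (mod 53), and since 6⁻¹ ≡ 9 (mod 53), t ≡ 41. Hence x ≡ 45 + 59·41 = 2464 (mod 3127).
From x ≡ 2464 (mod 3127) write x = 2464 + 3127t. Substituting into x ≡ 39 (mod 47) gives 3127t ≡ 19 (mod 47), and since 25⁻¹ ≡ 32 (mod 47), t ≡ 44. Hence x ≡ 2464 + 3127·44 = 140052 (mod 146969).
From x ≡ 140052 (mod 146969) write x = 140052 + 146969t. Substituting into x ≡ 3 (mod 43) gives 146969t ≡ 2 (mod 43), and since 38⁻¹ ≡ 17 (mod 43), t ≡ 34. Hence x ≡ 140052 + 146969·34 = 5136998 (mod 6319667).

5136998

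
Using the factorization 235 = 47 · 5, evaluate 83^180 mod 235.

Mod 47: 83 ≡ 36; by Fermat, exponent reduces to 180 mod 46 = 42; 36^42 ≡ 2 (mod 47).
Mod 5: 83 ≡ 3; since 4 | 180, by Fermat 3^180 ≡ 1 (mod 5).
Combine by CRT: x ≡ 2 (mod 47), x ≡ 1 (mod 5) ⇒ x ≡ 96 (mod 235).

96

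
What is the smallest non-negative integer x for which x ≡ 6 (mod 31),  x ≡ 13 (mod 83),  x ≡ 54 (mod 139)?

The moduli are pairwise coprime; N = 31·83·139 = 357647.
N/31 = 11537; 11537 ≡ 5 (mod 31); 5·25 ≡ 1, so inverse 25.
N/83 = 4309; 4309 ≡ 76 (mod 83); 76·71 ≡ 1, so inverse 71.
N/139 = 2573; 2573 ≡ 71 (mod 139); 71·47 ≡ 1, so inverse 47.
x ≡ 6·11537·25 + 13·4309·71 + 54·2573·47 = 12238031.
12238031 mod 357647 = 78033.

78033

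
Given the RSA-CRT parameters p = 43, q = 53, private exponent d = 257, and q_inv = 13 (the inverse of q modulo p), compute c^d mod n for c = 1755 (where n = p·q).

729

d_p = d mod (p−1) = 257 mod 42 = 5; d_q = d mod (q−1) = 49.
m₁ = c^(d_p) mod p: c ≡ 35 (mod 43), and 35^5 mod 43 = 41.
m₂ = c^(d_q) mod q: c ≡ 6 (mod 53), and 6^49 mod 53 = 40.
h = q_inv·(m₁ − m₂) mod p = 13·(41 − 40) mod 43 = 13.
m = m₂ + h·q = 40 + 13·53 = 729.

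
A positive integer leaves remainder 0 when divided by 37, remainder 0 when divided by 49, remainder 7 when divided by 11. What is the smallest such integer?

3626

From k ≡ 0 (mod 37) write k = 0 + 37t. Substituting into k ≡ 0 (mod 49) gives 37t ≡ 0 (mod 49), and since 37⁻¹ ≡ 4 (mod 49), t ≡ 0. Hence k ≡ 0 + 37·0 = 0 (mod 1813).
From k ≡ 0 (mod 1813) write k = 0 + 1813t. Substituting into k ≡ 7 (mod 11) gives 1813t ≡ 7 (mod 11), and since 9⁻¹ ≡ 5 (mod 11), t ≡ 2. Hence k ≡ 0 + 1813·2 = 3626 (mod 19943).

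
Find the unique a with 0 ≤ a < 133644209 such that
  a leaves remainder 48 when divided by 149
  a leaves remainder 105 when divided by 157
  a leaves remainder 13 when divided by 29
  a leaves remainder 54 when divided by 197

The moduli are pairwise coprime; N = 149·157·29·197 = 133644209.
N/149 = 896941; 896941 ≡ 110 (mod 149); 110·42 ≡ 1, so inverse 42.
N/157 = 851237; 851237 ≡ 140 (mod 157); 140·120 ≡ 1, so inverse 120.
N/29 = 4608421; 4608421 ≡ 2 (mod 29); 2·15 ≡ 1, so inverse 15.
N/197 = 678397; 678397 ≡ 126 (mod 197); 126·86 ≡ 1, so inverse 86.
a ≡ 48·896941·42 + 105·851237·120 + 13·4608421·15 + 54·678397·86 = 16582937019.
16582937019 mod 133644209 = 11055103.

11055103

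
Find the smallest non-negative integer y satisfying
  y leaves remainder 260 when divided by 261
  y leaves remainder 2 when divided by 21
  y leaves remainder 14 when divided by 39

14093

gcd(261, 21) = 3 and 3 | (2 − 260), so the pair is consistent; merging gives y ≡ 1304 (mod 1827), where 1827 = lcm(261, 21).
gcd(1827, 39) = 3 and 3 | (14 − 1304), so the pair is consistent; merging gives y ≡ 14093 (mod 23751), where 23751 = lcm(1827, 39).
The solution is unique modulo lcm(261, 21, 39) = 23751.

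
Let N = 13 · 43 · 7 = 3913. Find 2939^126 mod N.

1

Mod 13: 2939 ≡ 1; by Fermat, exponent reduces to 126 mod 12 = 6; 1^6 ≡ 1 (mod 13).
Mod 43: 2939 ≡ 15; since 42 | 126, by Fermat 15^126 ≡ 1 (mod 43).
Mod 7: 2939 ≡ 6; since 6 | 126, by Fermat 6^126 ≡ 1 (mod 7).
Combine by CRT: x ≡ 1 (mod 13), x ≡ 1 (mod 43), x ≡ 1 (mod 7) ⇒ x ≡ 1 (mod 3913).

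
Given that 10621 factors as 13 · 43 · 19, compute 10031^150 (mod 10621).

9710

Mod 13: 10031 ≡ 8; by Fermat, exponent reduces to 150 mod 12 = 6; 8^6 ≡ 12 (mod 13).
Mod 43: 10031 ≡ 12; by Fermat, exponent reduces to 150 mod 42 = 24; 12^24 ≡ 35 (mod 43).
Mod 19: 10031 ≡ 18; by Fermat, exponent reduces to 150 mod 18 = 6; 18^6 ≡ 1 (mod 19).
Combine by CRT: x ≡ 12 (mod 13), x ≡ 35 (mod 43), x ≡ 1 (mod 19) ⇒ x ≡ 9710 (mod 10621).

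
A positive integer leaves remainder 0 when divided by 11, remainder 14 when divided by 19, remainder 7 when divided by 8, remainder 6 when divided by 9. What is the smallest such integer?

From N ≡ 0 (mod 11) write N = 0 + 11t. Substituting into N ≡ 14 (mod 19) gives 11t ≡ 14 (mod 19), and since 11⁻¹ ≡ 7 (mod 19), t ≡ 3. Hence N ≡ 0 + 11·3 = 33 (mod 209).
From N ≡ 33 (mod 209) write N = 33 + 209t. Substituting into N ≡ 7 (mod 8) gives 209t ≡ 6 (mod 8), and since 1⁻¹ ≡ 1 (mod 8), t ≡ 6. Hence N ≡ 33 + 209·6 = 1287 (mod 1672).
From N ≡ 1287 (mod 1672) write N = 1287 + 1672t. Substituting into N ≡ 6 (mod 9) gives 1672t ≡ 6 (mod 9), and since 7⁻¹ ≡ 4 (mod 9), t ≡ 6. Hence N ≡ 1287 + 1672·6 = 11319 (mod 15048).

11319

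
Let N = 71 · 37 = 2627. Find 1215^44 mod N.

38

Mod 71: 1215 ≡ 8; 8^44 ≡ 38 (mod 71).
Mod 37: 1215 ≡ 31; by Fermat, exponent reduces to 44 mod 36 = 8; 31^8 ≡ 1 (mod 37).
Combine by CRT: x ≡ 38 (mod 71), x ≡ 1 (mod 37) ⇒ x ≡ 38 (mod 2627).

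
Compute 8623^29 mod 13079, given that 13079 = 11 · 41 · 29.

3519

Mod 11: 8623 ≡ 10; by Fermat, exponent reduces to 29 mod 10 = 9; 10^9 ≡ 10 (mod 11).
Mod 41: 8623 ≡ 13; 13^29 ≡ 34 (mod 41).
Mod 29: 8623 ≡ 10; by Fermat, exponent reduces to 29 mod 28 = 1; 10^1 ≡ 10 (mod 29).
Combine by CRT: x ≡ 10 (mod 11), x ≡ 34 (mod 41), x ≡ 10 (mod 29) ⇒ x ≡ 3519 (mod 13079).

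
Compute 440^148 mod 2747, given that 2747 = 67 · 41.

Mod 67: 440 ≡ 38; by Fermat, exponent reduces to 148 mod 66 = 16; 38^16 ≡ 29 (mod 67).
Mod 41: 440 ≡ 30; by Fermat, exponent reduces to 148 mod 40 = 28; 30^28 ≡ 25 (mod 41).
Combine by CRT: x ≡ 29 (mod 67), x ≡ 25 (mod 41) ⇒ x ≡ 230 (mod 2747).

230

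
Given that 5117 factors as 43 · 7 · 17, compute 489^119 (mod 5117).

Mod 43: 489 ≡ 16; by Fermat, exponent reduces to 119 mod 42 = 35; 16^35 ≡ 1 (mod 43).
Mod 7: 489 ≡ 6; by Fermat, exponent reduces to 119 mod 6 = 5; 6^5 ≡ 6 (mod 7).
Mod 17: 489 ≡ 13; by Fermat, exponent reduces to 119 mod 16 = 7; 13^7 ≡ 4 (mod 17).
Combine by CRT: x ≡ 1 (mod 43), x ≡ 6 (mod 7), x ≡ 4 (mod 17) ⇒ x ≡ 1721 (mod 5117).

1721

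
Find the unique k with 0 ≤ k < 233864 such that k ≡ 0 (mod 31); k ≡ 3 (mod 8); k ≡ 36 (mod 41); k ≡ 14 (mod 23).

153171

From k ≡ 0 (mod 31) write k = 0 + 31t. Substituting into k ≡ 3 (mod 8) gives 31t ≡ 3 (mod 8), and since 7⁻¹ ≡ 7 (mod 8), t ≡ 5. Hence k ≡ 0 + 31·5 = 155 (mod 248).
From k ≡ 155 (mod 248) write k = 155 + 248t. Substituting into k ≡ 36 (mod 41) gives 248t ≡ 4 (mod 41), and since 2⁻¹ ≡ 21 (mod 41), t ≡ 2. Hence k ≡ 155 + 248·2 = 651 (mod 10168).
From k ≡ 651 (mod 10168) write k = 651 + 10168t. Substituting into k ≡ 14 (mod 23) gives 10168t ≡ 7 (mod 23), and since 2⁻¹ ≡ 12 (mod 23), t ≡ 15. Hence k ≡ 651 + 10168·15 = 153171 (mod 233864).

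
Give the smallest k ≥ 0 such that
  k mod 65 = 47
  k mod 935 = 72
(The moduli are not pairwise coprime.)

11292

Combine the congruences pairwise.
gcd(65, 935) = 5 and 5 | (72 − 47), so the pair is consistent; merging gives k ≡ 11292 (mod 12155), where 12155 = lcm(65, 935).
The solution is unique modulo lcm(65, 935) = 12155.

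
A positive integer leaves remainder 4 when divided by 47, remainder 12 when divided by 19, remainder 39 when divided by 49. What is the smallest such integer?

23363

From a ≡ 4 (mod 47) write a = 4 + 47t. Substituting into a ≡ 12 (mod 19) gives 47t ≡ 8 (mod 19), and since 9⁻¹ ≡ 17 (mod 19), t ≡ 3. Hence a ≡ 4 + 47·3 = 145 (mod 893).
From a ≡ 145 (mod 893) write a = 145 + 893t. Substituting into a ≡ 39 (mod 49) gives 893t ≡ 41 (mod 49), and since 11⁻¹ ≡ 9 (mod 49), t ≡ 26. Hence a ≡ 145 + 893·26 = 23363 (mod 43757).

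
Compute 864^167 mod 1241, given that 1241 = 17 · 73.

Mod 17: 864 ≡ 14; by Fermat, exponent reduces to 167 mod 16 = 7; 14^7 ≡ 6 (mod 17).
Mod 73: 864 ≡ 61; by Fermat, exponent reduces to 167 mod 72 = 23; 61^23 ≡ 48 (mod 73).
Combine by CRT: x ≡ 6 (mod 17), x ≡ 48 (mod 73) ⇒ x ≡ 924 (mod 1241).

924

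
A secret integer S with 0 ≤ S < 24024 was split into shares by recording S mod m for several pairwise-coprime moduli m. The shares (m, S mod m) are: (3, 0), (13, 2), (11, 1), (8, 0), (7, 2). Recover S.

The moduli are pairwise coprime; N = 3·13·11·8·7 = 24024.
N/3 = 8008; 8008 ≡ 1 (mod 3), inverse 1.
N/13 = 1848; 1848 ≡ 2 (mod 13); 2·7 ≡ 1, so inverse 7.
N/11 = 2184; 2184 ≡ 6 (mod 11); 6·2 ≡ 1, so inverse 2.
N/8 = 3003; 3003 ≡ 3 (mod 8); 3·3 ≡ 1, so inverse 3.
N/7 = 3432; 3432 ≡ 2 (mod 7); 2·4 ≡ 1, so inverse 4.
S ≡ 0·8008·1 + 2·1848·7 + 1·2184·2 + 0·3003·3 + 2·3432·4 = 57696.
57696 mod 24024 = 9648.

9648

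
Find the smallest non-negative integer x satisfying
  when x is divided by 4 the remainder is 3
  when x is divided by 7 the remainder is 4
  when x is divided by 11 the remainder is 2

123

The moduli are pairwise coprime; N = 4·7·11 = 308.
N/4 = 77; 77 ≡ 1 (mod 4), inverse 1.
N/7 = 44; 44 ≡ 2 (mod 7); 2·4 ≡ 1, so inverse 4.
N/11 = 28; 28 ≡ 6 (mod 11); 6·2 ≡ 1, so inverse 2.
x ≡ 3·77·1 + 4·44·4 + 2·28·2 = 1047.
1047 mod 308 = 123.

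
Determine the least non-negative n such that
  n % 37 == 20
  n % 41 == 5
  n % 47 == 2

The moduli are pairwise coprime; M = 37·41·47 = 71299.
M/37 = 1927; 1927 ≡ 3 (mod 37); 3·25 ≡ 1, so inverse 25.
M/41 = 1739; 1739 ≡ 17 (mod 41); 17·29 ≡ 1, so inverse 29.
M/47 = 1517; 1517 ≡ 13 (mod 47); 13·29 ≡ 1, so inverse 29.
n ≡ 20·1927·25 + 5·1739·29 + 2·1517·29 = 1303641.
1303641 mod 71299 = 20259.

20259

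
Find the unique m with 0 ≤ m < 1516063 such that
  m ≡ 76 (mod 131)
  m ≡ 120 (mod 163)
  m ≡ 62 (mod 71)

23918

The moduli are pairwise coprime; N = 131·163·71 = 1516063.
N/131 = 11573; 11573 ≡ 45 (mod 131); 45·99 ≡ 1, so inverse 99.
N/163 = 9301; 9301 ≡ 10 (mod 163); 10·49 ≡ 1, so inverse 49.
N/71 = 21353; 21353 ≡ 53 (mod 71); 53·67 ≡ 1, so inverse 67.
m ≡ 76·11573·99 + 120·9301·49 + 62·21353·67 = 230465494.
230465494 mod 1516063 = 23918.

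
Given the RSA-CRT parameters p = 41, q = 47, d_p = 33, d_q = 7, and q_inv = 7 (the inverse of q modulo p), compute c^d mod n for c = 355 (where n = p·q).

1749

m₁ = c^(d_p) mod p: c ≡ 27 (mod 41), and 27^33 mod 41 = 27.
m₂ = c^(d_q) mod q: c ≡ 26 (mod 47), and 26^7 mod 47 = 10.
h = q_inv·(m₁ − m₂) mod p = 7·(27 − 10) mod 41 = 37.
m = m₂ + h·q = 10 + 37·47 = 1749.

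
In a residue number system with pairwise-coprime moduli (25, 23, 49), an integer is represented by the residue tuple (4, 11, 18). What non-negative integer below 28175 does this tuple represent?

14179

The moduli are pairwise coprime; N = 25·23·49 = 28175.
N/25 = 1127; 1127 ≡ 2 (mod 25); 2·13 ≡ 1, so inverse 13.
N/23 = 1225; 1225 ≡ 6 (mod 23); 6·4 ≡ 1, so inverse 4.
N/49 = 575; 575 ≡ 36 (mod 49); 36·15 ≡ 1, so inverse 15.
x ≡ 4·1127·13 + 11·1225·4 + 18·575·15 = 267754.
267754 mod 28175 = 14179.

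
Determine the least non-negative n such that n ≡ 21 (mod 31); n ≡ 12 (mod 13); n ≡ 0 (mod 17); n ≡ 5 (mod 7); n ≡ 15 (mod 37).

1659761

From n ≡ 21 (mod 31) write n = 21 + 31t. Substituting into n ≡ 12 (mod 13) gives 31t ≡ 4 (mod 13), and since 5⁻¹ ≡ 8 (mod 13), t ≡ 6. Hence n ≡ 21 + 31·6 = 207 (mod 403).
From n ≡ 207 (mod 403) write n = 207 + 403t. Substituting into n ≡ 0 (mod 17) gives 403t ≡ 14 (mod 17), and since 12⁻¹ ≡ 10 (mod 17), t ≡ 4. Hence n ≡ 207 + 403·4 = 1819 (mod 6851).
From n ≡ 1819 (mod 6851) write n = 1819 + 6851t. Substituting into n ≡ 5 (mod 7) gives 6851t ≡ 6 (mod 7), and since 5⁻¹ ≡ 3 (mod 7), t ≡ 4. Hence n ≡ 1819 + 6851·4 = 29223 (mod 47957).
From n ≡ 29223 (mod 47957) write n = 29223 + 47957t. Substituting into n ≡ 15 (mod 37) gives 47957t ≡ 22 (mod 37), and since 5⁻¹ ≡ 15 (mod 37), t ≡ 34. Hence n ≡ 29223 + 47957·34 = 1659761 (mod 1774409).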